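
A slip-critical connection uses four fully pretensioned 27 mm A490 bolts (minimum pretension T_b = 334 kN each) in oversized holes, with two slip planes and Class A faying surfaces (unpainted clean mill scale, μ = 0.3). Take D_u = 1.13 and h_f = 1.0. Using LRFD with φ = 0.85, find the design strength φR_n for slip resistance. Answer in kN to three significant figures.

770 kN

R_n = μ · D_u · h_f · T_b · n_s · n_b = 0.3 × 1.13 × 1.0 × 334 × 2 × 4 = 905.8 kN.
Design strength φR_n = 0.85 × 905.8 = 770 kN.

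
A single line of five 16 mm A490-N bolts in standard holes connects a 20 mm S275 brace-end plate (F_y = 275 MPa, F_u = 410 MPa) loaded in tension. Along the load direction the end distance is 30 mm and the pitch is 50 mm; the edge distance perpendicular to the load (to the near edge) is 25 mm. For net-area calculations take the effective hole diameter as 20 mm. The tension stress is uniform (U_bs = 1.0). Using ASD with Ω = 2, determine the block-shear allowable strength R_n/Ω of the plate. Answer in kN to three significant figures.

Shear plane L_v = 30 + 4·50 = 230 mm; A_gv = 230 × 20 = 4600 mm².
A_nv = (230 − 4.5·20) × 20 = 2800 mm².
A_nt = (25 − 0.5·20) × 20 = 300 mm².
0.6 F_u A_nv = 688.8 kN; 0.6 F_y A_gv = 759 kN → shear rupture governs the shear term.
R_n = 688.8 + 1.0 × 410 × 300 / 1000 = 811.8 kN.
Allowable strength R_n/Ω = 811.8 / 2 = 406 kN.

406 kN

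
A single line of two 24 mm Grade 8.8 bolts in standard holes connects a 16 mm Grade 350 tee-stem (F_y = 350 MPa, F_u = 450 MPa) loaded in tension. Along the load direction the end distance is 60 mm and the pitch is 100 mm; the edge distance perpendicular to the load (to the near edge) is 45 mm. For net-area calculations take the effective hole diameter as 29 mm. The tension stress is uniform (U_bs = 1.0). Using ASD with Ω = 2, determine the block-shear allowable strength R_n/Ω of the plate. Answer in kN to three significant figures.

Shear plane L_v = 60 + 1·100 = 160 mm; A_gv = 160 × 16 = 2560 mm².
A_nv = (160 − 1.5·29) × 16 = 1864 mm².
A_nt = (45 − 0.5·29) × 16 = 488 mm².
0.6 F_u A_nv = 503.3 kN; 0.6 F_y A_gv = 537.6 kN → shear rupture governs the shear term.
R_n = 503.3 + 1.0 × 450 × 488 / 1000 = 722.9 kN.
Allowable strength R_n/Ω = 722.9 / 2 = 361 kN.

361 kN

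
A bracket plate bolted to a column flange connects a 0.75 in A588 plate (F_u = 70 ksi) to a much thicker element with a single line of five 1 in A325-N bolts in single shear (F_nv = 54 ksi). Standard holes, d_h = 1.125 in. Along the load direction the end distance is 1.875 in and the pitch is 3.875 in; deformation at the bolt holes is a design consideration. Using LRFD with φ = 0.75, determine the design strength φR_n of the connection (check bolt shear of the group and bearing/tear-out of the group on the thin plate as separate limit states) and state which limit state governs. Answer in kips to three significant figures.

159 kips (bolt shear governs)

Bolt shear: A_b = π·1²/4 = 0.7854 in²; R_n = 54 × 0.7854 × 5 × 1 = 212.1 kips → 0.75 × 212.1 = 159 kips.
Bearing (1.2 l_c t F_u ≤ 2.4 d t F_u): upper limit = 2.4·1·0.75·70 = 126 kips.
  Edge l_c = 1.875 − 1.125/2 = 1.312 → r_n = 82.69 kips; interior l_c = 3.875 − 1.125 = 2.75 → r_n = 126 kips.
  R_n,bearing = 1·82.69 + 4·126 = 586.7 kips → 0.75 × 586.7 = 440 kips.
Bolt shear governs: 159 kips.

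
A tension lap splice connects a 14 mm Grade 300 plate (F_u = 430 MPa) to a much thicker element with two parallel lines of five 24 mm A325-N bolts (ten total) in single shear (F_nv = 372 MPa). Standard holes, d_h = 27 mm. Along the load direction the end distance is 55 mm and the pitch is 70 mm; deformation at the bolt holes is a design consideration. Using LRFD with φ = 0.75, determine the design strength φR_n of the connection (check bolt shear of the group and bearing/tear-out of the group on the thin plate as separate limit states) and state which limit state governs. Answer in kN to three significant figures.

Bolt shear: A_b = π·24²/4 = 452.4 mm²; R_n = 372 × 452.4 × 10 × 1 / 1000 = 1683 kN → 0.75 × 1683 = 1260 kN.
Bearing (1.2 l_c t F_u ≤ 2.4 d t F_u): upper limit = 2.4·24·14·430 / 1000 = 346.8 kN.
  Edge l_c = 55 − 27/2 = 41.5 → r_n = 299.8 kN; interior l_c = 70 − 27 = 43 → r_n = 310.6 kN.
  R_n,bearing = 2·299.8 + 8·310.6 = 3085 kN → 0.75 × 3085 = 2310 kN.
Bolt shear governs: 1260 kN.

1260 kN (bolt shear governs)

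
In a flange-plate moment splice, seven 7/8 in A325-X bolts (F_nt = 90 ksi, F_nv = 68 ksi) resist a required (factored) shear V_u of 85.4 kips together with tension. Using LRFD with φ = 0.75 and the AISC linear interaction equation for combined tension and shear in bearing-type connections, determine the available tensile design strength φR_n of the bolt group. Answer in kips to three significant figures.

A_b = π·0.875²/4 = 0.6013 in²; f_rv = 85.4 / (7 × 0.6013) = 20.29 ksi.
F'_nt = 1.3 F_nt − (F_nt / φF_nv) f_rv = 1.3·90 − (90/(0.75·68))·20.29 = 81.2 ksi, capped at F_nt → F'_nt = 81.2 ksi.
R_n = F'_nt · A_b · n = 81.2 × 0.6013 × 7 = 341.8 kips.
Design strength φR_n = 0.75 × 341.8 = 256 kips.

256 kips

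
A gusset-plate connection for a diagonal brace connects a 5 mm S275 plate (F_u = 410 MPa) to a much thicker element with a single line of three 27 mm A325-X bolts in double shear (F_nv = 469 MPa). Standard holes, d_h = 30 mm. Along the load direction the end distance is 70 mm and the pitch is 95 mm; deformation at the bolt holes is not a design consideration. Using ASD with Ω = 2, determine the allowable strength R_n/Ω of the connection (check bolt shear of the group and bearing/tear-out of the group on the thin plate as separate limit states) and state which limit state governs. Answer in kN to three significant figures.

Bolt shear: A_b = π·27²/4 = 572.6 mm²; R_n = 469 × 572.6 × 3 × 2 / 1000 = 1611 kN → 1611 / 2 = 806 kN.
Bearing (1.5 l_c t F_u ≤ 3.0 d t F_u): upper limit = 3.0·27·5·410 / 1000 = 166.1 kN.
  Edge l_c = 70 − 30/2 = 55 → r_n = 166.1 kN; interior l_c = 95 − 30 = 65 → r_n = 166.1 kN.
  R_n,bearing = 1·166.1 + 2·166.1 = 498.2 kN → 498.2 / 2 = 249 kN.
Bearing governs: 249 kN.

249 kN (bearing governs)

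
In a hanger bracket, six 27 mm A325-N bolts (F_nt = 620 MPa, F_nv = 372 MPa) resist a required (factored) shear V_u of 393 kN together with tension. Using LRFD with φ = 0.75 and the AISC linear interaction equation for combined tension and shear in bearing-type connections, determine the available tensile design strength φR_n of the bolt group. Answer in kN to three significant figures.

A_b = π·27²/4 = 572.6 mm²; f_rv = 393 × 1000 / (6 × 572.6) = 114.4 MPa.
F'_nt = 1.3 F_nt − (F_nt / φF_nv) f_rv = 1.3·620 − (620/(0.75·372))·114.4 = 551.8 MPa, capped at F_nt → F'_nt = 551.8 MPa.
R_n = F'_nt · A_b · n = 551.8 × 572.6 × 6 / 1000 = 1896 kN.
Design strength φR_n = 0.75 × 1896 = 1420 kN.

1420 kN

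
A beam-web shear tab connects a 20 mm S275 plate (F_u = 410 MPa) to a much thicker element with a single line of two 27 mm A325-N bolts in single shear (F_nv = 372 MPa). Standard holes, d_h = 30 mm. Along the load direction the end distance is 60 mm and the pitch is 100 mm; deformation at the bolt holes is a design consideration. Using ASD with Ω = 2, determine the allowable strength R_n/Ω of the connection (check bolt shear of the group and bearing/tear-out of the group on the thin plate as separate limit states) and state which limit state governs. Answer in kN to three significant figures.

Bolt shear: A_b = π·27²/4 = 572.6 mm²; R_n = 372 × 572.6 × 2 × 1 / 1000 = 426 kN → 426 / 2 = 213 kN.
Bearing (1.2 l_c t F_u ≤ 2.4 d t F_u): upper limit = 2.4·27·20·410 / 1000 = 531.4 kN.
  Edge l_c = 60 − 30/2 = 45 → r_n = 442.8 kN; interior l_c = 100 − 30 = 70 → r_n = 531.4 kN.
  R_n,bearing = 1·442.8 + 1·531.4 = 974.2 kN → 974.2 / 2 = 487 kN.
Bolt shear governs: 213 kN.

213 kN (bolt shear governs)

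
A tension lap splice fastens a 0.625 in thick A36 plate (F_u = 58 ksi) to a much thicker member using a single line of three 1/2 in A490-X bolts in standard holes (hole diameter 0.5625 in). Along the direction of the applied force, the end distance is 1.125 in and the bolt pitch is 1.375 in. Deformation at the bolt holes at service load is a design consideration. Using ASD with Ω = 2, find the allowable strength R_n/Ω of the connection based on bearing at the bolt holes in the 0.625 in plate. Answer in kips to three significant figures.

53.7 kips

Per bolt r_n = 1.2 l_c t F_u ≤ 2.4 d t F_u; upper limit = 2.4 × 0.5 × 0.625 × 58 = 43.5 kips.
Edge bolt: l_c = 1.125 − 0.5625/2 = 0.8438 in → 1.2 × 0.8438 × 0.625 × 58 = 36.7 → r_n = 36.7 kips.
Interior bolts: l_c = 1.375 − 0.5625 = 0.8125 in → 1.2 × 0.8125 × 0.625 × 58 = 35.34 → r_n = 35.34 kips.
R_n = 1 × 36.7 + 2 × 35.34 = 107.4 kips.
Allowable strength R_n/Ω = 107.4 / 2 = 53.7 kips.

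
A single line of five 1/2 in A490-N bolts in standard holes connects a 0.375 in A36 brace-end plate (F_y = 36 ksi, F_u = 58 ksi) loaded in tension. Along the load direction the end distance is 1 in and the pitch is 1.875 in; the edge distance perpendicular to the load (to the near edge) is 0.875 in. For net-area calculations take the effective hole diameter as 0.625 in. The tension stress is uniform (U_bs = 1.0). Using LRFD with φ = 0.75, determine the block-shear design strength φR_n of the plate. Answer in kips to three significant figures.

60.8 kips

Shear plane L_v = 1 + 4·1.875 = 8.5 in; A_gv = 8.5 × 0.375 = 3.188 in².
A_nv = (8.5 − 4.5·0.625) × 0.375 = 2.133 in².
A_nt = (0.875 − 0.5·0.625) × 0.375 = 0.2109 in².
0.6 F_u A_nv = 74.22 kips; 0.6 F_y A_gv = 68.85 kips → shear yielding governs the shear term.
R_n = 68.85 + 1.0 × 58 × 0.2109 = 81.08 kips.
Design strength φR_n = 0.75 × 81.08 = 60.8 kips.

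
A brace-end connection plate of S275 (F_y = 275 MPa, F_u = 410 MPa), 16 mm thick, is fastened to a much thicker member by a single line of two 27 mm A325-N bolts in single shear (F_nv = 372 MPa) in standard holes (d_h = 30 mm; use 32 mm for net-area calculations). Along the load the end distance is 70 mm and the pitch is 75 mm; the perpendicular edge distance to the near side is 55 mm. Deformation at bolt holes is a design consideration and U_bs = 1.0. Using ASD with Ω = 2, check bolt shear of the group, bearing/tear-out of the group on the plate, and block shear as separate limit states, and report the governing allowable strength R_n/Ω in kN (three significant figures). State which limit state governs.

213 kN (bolt shear governs)

Bolt shear: A_b = π·27²/4 = 572.6 mm²; R_n = 372 × 572.6 × 2 × 1 / 1000 = 426 kN → 426 / 2 = 213 kN.
Bearing: edge l_c = 55, r_n = 425.1 kN; interior l_c = 45, r_n = 354.2 kN; R_n = 425.1 + 1·354.2 = 779.3 kN → 390 kN.
Block shear: A_gv = 2320, A_nv = 1552, A_nt = 624 mm²; R_n = min(0.6F_uA_nv, 0.6F_yA_gv) + U_bs·F_u·A_nt = 637.6 kN → 319 kN.
Bolt shear governs: 213 kN.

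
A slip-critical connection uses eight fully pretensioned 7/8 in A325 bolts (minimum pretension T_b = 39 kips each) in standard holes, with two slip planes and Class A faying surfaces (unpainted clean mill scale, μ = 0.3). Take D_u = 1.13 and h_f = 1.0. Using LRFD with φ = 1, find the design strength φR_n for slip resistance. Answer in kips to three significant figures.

R_n = μ · D_u · h_f · T_b · n_s · n_b = 0.3 × 1.13 × 1.0 × 39 × 2 × 8 = 211.5 kips.
Design strength φR_n = 1 × 211.5 = 212 kips.

212 kips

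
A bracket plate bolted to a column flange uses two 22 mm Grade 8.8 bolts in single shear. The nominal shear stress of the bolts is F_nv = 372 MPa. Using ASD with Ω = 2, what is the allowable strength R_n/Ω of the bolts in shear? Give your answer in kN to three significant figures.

141 kN

A_b = π × 22² / 4 = 380.1 mm².
R_n = F_nv · A_b · n · n_s = 372 × 380.1 × 2 × 1 / 1000 = 282.8 kN.
Allowable strength R_n/Ω = 282.8 / 2 = 141 kN.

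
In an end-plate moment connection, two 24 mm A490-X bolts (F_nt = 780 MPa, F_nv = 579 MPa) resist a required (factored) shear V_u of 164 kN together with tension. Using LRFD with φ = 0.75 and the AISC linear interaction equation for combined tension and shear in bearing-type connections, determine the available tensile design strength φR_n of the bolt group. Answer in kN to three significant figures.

A_b = π·24²/4 = 452.4 mm²; f_rv = 164 × 1000 / (2 × 452.4) = 181.3 MPa.
F'_nt = 1.3 F_nt − (F_nt / φF_nv) f_rv = 1.3·780 − (780/(0.75·579))·181.3 = 688.4 MPa, capped at F_nt → F'_nt = 688.4 MPa.
R_n = F'_nt · A_b · n = 688.4 × 452.4 × 2 / 1000 = 622.9 kN.
Design strength φR_n = 0.75 × 622.9 = 467 kN.

467 kN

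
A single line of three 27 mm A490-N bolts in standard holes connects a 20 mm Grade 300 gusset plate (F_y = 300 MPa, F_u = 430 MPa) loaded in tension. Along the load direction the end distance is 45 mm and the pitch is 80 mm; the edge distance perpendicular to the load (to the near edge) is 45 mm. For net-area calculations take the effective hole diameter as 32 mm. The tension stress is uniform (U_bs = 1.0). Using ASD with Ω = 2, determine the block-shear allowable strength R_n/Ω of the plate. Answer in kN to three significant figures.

Shear plane L_v = 45 + 2·80 = 205 mm; A_gv = 205 × 20 = 4100 mm².
A_nv = (205 − 2.5·32) × 20 = 2500 mm².
A_nt = (45 − 0.5·32) × 20 = 580 mm².
0.6 F_u A_nv = 645 kN; 0.6 F_y A_gv = 738 kN → shear rupture governs the shear term.
R_n = 645 + 1.0 × 430 × 580 / 1000 = 894.4 kN.
Allowable strength R_n/Ω = 894.4 / 2 = 447 kN.

447 kN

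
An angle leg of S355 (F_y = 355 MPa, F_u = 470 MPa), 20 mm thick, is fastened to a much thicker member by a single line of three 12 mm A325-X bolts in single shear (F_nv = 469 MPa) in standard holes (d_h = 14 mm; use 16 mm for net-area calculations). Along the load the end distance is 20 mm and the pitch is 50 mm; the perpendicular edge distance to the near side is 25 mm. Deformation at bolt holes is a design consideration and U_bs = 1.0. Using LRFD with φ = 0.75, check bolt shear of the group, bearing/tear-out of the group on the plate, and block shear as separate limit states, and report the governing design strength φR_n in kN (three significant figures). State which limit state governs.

119 kN (bolt shear governs)

Bolt shear: A_b = π·12²/4 = 113.1 mm²; R_n = 469 × 113.1 × 3 × 1 / 1000 = 159.1 kN → 0.75 × 159.1 = 119 kN.
Bearing: edge l_c = 13, r_n = 146.6 kN; interior l_c = 36, r_n = 270.7 kN; R_n = 146.6 + 2·270.7 = 688.1 kN → 516 kN.
Block shear: A_gv = 2400, A_nv = 1600, A_nt = 340 mm²; R_n = min(0.6F_uA_nv, 0.6F_yA_gv) + U_bs·F_u·A_nt = 611 kN → 458 kN.
Bolt shear governs: 119 kN.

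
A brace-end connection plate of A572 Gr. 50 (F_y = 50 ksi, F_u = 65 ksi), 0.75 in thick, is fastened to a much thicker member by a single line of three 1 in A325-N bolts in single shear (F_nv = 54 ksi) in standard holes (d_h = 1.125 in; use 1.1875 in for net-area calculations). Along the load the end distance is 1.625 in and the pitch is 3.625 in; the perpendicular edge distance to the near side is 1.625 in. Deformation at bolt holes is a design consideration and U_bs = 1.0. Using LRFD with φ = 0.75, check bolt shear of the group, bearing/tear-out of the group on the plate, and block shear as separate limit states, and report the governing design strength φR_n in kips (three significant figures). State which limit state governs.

Bolt shear: A_b = π·1²/4 = 0.7854 in²; R_n = 54 × 0.7854 × 3 × 1 = 127.2 kips → 0.75 × 127.2 = 95.4 kips.
Bearing: edge l_c = 1.062, r_n = 62.16 kips; interior l_c = 2.5, r_n = 117 kips; R_n = 62.16 + 2·117 = 296.2 kips → 222 kips.
Block shear: A_gv = 6.656, A_nv = 4.43, A_nt = 0.7734 in²; R_n = min(0.6F_uA_nv, 0.6F_yA_gv) + U_bs·F_u·A_nt = 223 kips → 167 kips.
Bolt shear governs: 95.4 kips.

95.4 kips (bolt shear governs)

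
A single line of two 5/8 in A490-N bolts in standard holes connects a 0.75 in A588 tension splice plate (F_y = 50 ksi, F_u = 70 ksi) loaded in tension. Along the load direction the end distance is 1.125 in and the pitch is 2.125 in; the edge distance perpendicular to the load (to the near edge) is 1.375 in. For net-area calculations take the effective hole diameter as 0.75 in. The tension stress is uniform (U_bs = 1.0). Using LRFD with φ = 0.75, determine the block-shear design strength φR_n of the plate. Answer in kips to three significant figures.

89.6 kips

Shear plane L_v = 1.125 + 1·2.125 = 3.25 in; A_gv = 3.25 × 0.75 = 2.438 in².
A_nv = (3.25 − 1.5·0.75) × 0.75 = 1.594 in².
A_nt = (1.375 − 0.5·0.75) × 0.75 = 0.75 in².
0.6 F_u A_nv = 66.94 kips; 0.6 F_y A_gv = 73.12 kips → shear rupture governs the shear term.
R_n = 66.94 + 1.0 × 70 × 0.75 = 119.4 kips.
Design strength φR_n = 0.75 × 119.4 = 89.6 kips.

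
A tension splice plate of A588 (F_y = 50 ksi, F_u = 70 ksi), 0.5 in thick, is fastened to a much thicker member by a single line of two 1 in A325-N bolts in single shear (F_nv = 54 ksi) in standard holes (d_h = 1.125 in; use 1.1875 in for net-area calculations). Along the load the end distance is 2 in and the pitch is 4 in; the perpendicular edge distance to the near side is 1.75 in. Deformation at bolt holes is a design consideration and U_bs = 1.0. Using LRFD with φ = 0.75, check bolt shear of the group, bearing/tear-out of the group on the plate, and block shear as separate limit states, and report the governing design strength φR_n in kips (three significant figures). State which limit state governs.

Bolt shear: A_b = π·1²/4 = 0.7854 in²; R_n = 54 × 0.7854 × 2 × 1 = 84.82 kips → 0.75 × 84.82 = 63.6 kips.
Bearing: edge l_c = 1.438, r_n = 60.37 kips; interior l_c = 2.875, r_n = 84 kips; R_n = 60.37 + 1·84 = 144.4 kips → 108 kips.
Block shear: A_gv = 3, A_nv = 2.109, A_nt = 0.5781 in²; R_n = min(0.6F_uA_nv, 0.6F_yA_gv) + U_bs·F_u·A_nt = 129.1 kips → 96.8 kips.
Bolt shear governs: 63.6 kips.

63.6 kips (bolt shear governs)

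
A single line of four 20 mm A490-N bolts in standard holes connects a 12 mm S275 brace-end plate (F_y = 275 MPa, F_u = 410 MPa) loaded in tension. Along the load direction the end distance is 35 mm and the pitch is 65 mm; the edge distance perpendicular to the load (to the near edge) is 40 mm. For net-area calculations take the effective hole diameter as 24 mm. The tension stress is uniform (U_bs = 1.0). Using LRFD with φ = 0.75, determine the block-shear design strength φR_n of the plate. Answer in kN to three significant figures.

427 kN

Shear plane L_v = 35 + 3·65 = 230 mm; A_gv = 230 × 12 = 2760 mm².
A_nv = (230 − 3.5·24) × 12 = 1752 mm².
A_nt = (40 − 0.5·24) × 12 = 336 mm².
0.6 F_u A_nv = 431 kN; 0.6 F_y A_gv = 455.4 kN → shear rupture governs the shear term.
R_n = 431 + 1.0 × 410 × 336 / 1000 = 568.8 kN.
Design strength φR_n = 0.75 × 568.8 = 427 kN.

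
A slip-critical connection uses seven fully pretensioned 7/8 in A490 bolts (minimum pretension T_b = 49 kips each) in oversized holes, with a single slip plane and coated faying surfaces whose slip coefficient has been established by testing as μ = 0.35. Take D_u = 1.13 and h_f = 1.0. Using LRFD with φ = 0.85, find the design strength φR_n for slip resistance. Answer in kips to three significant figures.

R_n = μ · D_u · h_f · T_b · n_s · n_b = 0.35 × 1.13 × 1.0 × 49 × 1 × 7 = 135.7 kips.
Design strength φR_n = 0.85 × 135.7 = 115 kips.

115 kips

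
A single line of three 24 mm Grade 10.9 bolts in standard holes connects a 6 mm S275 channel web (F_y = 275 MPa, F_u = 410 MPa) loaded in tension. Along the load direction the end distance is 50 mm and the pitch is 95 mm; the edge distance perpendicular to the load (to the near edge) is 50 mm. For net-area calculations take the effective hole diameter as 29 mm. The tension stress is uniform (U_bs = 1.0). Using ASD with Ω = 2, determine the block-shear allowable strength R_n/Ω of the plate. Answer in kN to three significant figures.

162 kN

Shear plane L_v = 50 + 2·95 = 240 mm; A_gv = 240 × 6 = 1440 mm².
A_nv = (240 − 2.5·29) × 6 = 1005 mm².
A_nt = (50 − 0.5·29) × 6 = 213 mm².
0.6 F_u A_nv = 247.2 kN; 0.6 F_y A_gv = 237.6 kN → shear yielding governs the shear term.
R_n = 237.6 + 1.0 × 410 × 213 / 1000 = 324.9 kN.
Allowable strength R_n/Ω = 324.9 / 2 = 162 kN.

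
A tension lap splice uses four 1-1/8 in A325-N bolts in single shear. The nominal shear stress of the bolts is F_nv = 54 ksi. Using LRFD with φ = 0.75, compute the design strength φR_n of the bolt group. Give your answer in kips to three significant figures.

161 kips

A_b = π × 1.125² / 4 = 0.994 in².
R_n = F_nv · A_b · n · n_s = 54 × 0.994 × 4 × 1 = 214.7 kips.
Design strength φR_n = 0.75 × 214.7 = 161 kips.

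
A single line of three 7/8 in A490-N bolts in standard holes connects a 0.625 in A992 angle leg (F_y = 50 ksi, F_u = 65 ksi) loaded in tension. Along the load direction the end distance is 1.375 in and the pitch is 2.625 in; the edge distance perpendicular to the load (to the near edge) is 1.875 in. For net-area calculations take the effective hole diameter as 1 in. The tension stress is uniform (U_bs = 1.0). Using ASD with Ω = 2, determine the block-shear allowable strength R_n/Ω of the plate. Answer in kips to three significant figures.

78.2 kips

Shear plane L_v = 1.375 + 2·2.625 = 6.625 in; A_gv = 6.625 × 0.625 = 4.141 in².
A_nv = (6.625 − 2.5·1) × 0.625 = 2.578 in².
A_nt = (1.875 − 0.5·1) × 0.625 = 0.8594 in².
0.6 F_u A_nv = 100.5 kips; 0.6 F_y A_gv = 124.2 kips → shear rupture governs the shear term.
R_n = 100.5 + 1.0 × 65 × 0.8594 = 156.4 kips.
Allowable strength R_n/Ω = 156.4 / 2 = 78.2 kips.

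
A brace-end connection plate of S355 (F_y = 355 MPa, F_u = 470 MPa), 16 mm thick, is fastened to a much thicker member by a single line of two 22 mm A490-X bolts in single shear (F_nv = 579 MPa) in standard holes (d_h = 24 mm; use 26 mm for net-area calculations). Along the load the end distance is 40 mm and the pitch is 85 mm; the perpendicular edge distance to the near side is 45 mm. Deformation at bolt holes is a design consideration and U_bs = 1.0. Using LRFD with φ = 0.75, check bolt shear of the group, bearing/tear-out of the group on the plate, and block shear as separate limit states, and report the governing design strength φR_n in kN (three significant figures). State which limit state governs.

330 kN (bolt shear governs)

Bolt shear: A_b = π·22²/4 = 380.1 mm²; R_n = 579 × 380.1 × 2 × 1 / 1000 = 440.2 kN → 0.75 × 440.2 = 330 kN.
Bearing: edge l_c = 28, r_n = 252.7 kN; interior l_c = 61, r_n = 397.1 kN; R_n = 252.7 + 1·397.1 = 649.7 kN → 487 kN.
Block shear: A_gv = 2000, A_nv = 1376, A_nt = 512 mm²; R_n = min(0.6F_uA_nv, 0.6F_yA_gv) + U_bs·F_u·A_nt = 628.7 kN → 472 kN.
Bolt shear governs: 330 kN.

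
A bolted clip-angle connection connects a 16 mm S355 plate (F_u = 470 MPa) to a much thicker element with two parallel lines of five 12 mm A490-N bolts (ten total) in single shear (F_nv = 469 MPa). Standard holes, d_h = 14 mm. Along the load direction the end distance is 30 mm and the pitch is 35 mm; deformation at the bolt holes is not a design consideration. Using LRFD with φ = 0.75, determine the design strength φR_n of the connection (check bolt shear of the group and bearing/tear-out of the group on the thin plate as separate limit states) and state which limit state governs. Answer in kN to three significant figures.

Bolt shear: A_b = π·12²/4 = 113.1 mm²; R_n = 469 × 113.1 × 10 × 1 / 1000 = 530.4 kN → 0.75 × 530.4 = 398 kN.
Bearing (1.5 l_c t F_u ≤ 3.0 d t F_u): upper limit = 3.0·12·16·470 / 1000 = 270.7 kN.
  Edge l_c = 30 − 14/2 = 23 → r_n = 259.4 kN; interior l_c = 35 − 14 = 21 → r_n = 236.9 kN.
  R_n,bearing = 2·259.4 + 8·236.9 = 2414 kN → 0.75 × 2414 = 1810 kN.
Bolt shear governs: 398 kN.

398 kN (bolt shear governs)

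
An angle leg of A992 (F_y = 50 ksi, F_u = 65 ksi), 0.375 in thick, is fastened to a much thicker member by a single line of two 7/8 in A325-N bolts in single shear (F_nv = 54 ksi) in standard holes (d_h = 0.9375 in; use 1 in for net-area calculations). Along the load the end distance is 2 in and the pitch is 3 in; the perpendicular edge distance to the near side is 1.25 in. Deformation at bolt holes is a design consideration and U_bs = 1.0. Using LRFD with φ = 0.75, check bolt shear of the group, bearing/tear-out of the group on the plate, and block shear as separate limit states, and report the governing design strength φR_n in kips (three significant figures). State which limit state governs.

Bolt shear: A_b = π·0.875²/4 = 0.6013 in²; R_n = 54 × 0.6013 × 2 × 1 = 64.94 kips → 0.75 × 64.94 = 48.7 kips.
Bearing: edge l_c = 1.531, r_n = 44.79 kips; interior l_c = 2.062, r_n = 51.19 kips; R_n = 44.79 + 1·51.19 = 95.98 kips → 72 kips.
Block shear: A_gv = 1.875, A_nv = 1.312, A_nt = 0.2812 in²; R_n = min(0.6F_uA_nv, 0.6F_yA_gv) + U_bs·F_u·A_nt = 69.47 kips → 52.1 kips.
Bolt shear governs: 48.7 kips.

48.7 kips (bolt shear governs)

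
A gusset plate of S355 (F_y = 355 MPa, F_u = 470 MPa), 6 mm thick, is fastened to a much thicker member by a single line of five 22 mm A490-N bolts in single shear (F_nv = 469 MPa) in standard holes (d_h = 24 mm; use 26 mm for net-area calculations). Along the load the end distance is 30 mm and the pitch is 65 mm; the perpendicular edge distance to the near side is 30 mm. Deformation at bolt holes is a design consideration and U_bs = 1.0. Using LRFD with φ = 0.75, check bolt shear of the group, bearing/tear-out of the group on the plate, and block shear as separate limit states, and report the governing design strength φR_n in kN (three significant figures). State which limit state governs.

255 kN (block shear governs)

Bolt shear: A_b = π·22²/4 = 380.1 mm²; R_n = 469 × 380.1 × 5 × 1 / 1000 = 891.4 kN → 0.75 × 891.4 = 669 kN.
Bearing: edge l_c = 18, r_n = 60.91 kN; interior l_c = 41, r_n = 138.7 kN; R_n = 60.91 + 4·138.7 = 615.9 kN → 462 kN.
Block shear: A_gv = 1740, A_nv = 1038, A_nt = 102 mm²; R_n = min(0.6F_uA_nv, 0.6F_yA_gv) + U_bs·F_u·A_nt = 340.7 kN → 255 kN.
Block shear governs: 255 kN.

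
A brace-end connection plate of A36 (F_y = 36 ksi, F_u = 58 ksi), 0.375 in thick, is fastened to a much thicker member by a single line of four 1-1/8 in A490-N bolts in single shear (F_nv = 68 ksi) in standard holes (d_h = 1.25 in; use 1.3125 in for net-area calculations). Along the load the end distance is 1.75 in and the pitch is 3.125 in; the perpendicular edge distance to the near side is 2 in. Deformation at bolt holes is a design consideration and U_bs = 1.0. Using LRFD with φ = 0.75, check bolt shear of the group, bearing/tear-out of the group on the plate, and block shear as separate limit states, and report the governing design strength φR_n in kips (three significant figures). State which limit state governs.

Bolt shear: A_b = π·1.125²/4 = 0.994 in²; R_n = 68 × 0.994 × 4 × 1 = 270.4 kips → 0.75 × 270.4 = 203 kips.
Bearing: edge l_c = 1.125, r_n = 29.36 kips; interior l_c = 1.875, r_n = 48.94 kips; R_n = 29.36 + 3·48.94 = 176.2 kips → 132 kips.
Block shear: A_gv = 4.172, A_nv = 2.449, A_nt = 0.5039 in²; R_n = min(0.6F_uA_nv, 0.6F_yA_gv) + U_bs·F_u·A_nt = 114.5 kips → 85.8 kips.
Block shear governs: 85.8 kips.

85.8 kips (block shear governs)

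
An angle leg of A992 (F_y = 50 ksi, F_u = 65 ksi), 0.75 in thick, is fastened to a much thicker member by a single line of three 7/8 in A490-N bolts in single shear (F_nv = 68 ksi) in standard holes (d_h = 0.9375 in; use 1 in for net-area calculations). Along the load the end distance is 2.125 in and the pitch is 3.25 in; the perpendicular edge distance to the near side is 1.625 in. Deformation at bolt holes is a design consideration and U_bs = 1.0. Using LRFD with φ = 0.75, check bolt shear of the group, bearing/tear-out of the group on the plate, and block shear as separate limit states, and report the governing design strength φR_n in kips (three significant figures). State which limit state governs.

92 kips (bolt shear governs)

Bolt shear: A_b = π·0.875²/4 = 0.6013 in²; R_n = 68 × 0.6013 × 3 × 1 = 122.7 kips → 0.75 × 122.7 = 92 kips.
Bearing: edge l_c = 1.656, r_n = 96.89 kips; interior l_c = 2.312, r_n = 102.4 kips; R_n = 96.89 + 2·102.4 = 301.6 kips → 226 kips.
Block shear: A_gv = 6.469, A_nv = 4.594, A_nt = 0.8438 in²; R_n = min(0.6F_uA_nv, 0.6F_yA_gv) + U_bs·F_u·A_nt = 234 kips → 176 kips.
Bolt shear governs: 92 kips.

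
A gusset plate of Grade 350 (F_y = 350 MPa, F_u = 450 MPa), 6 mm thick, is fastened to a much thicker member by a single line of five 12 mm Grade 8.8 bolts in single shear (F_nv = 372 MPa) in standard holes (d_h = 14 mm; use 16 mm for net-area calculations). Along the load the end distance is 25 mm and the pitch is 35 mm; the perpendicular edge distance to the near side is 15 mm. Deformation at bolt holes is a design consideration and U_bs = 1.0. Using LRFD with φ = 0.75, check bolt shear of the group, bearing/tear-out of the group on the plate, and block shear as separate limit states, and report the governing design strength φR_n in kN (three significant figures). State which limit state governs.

Bolt shear: A_b = π·12²/4 = 113.1 mm²; R_n = 372 × 113.1 × 5 × 1 / 1000 = 210.4 kN → 0.75 × 210.4 = 158 kN.
Bearing: edge l_c = 18, r_n = 58.32 kN; interior l_c = 21, r_n = 68.04 kN; R_n = 58.32 + 4·68.04 = 330.5 kN → 248 kN.
Block shear: A_gv = 990, A_nv = 558, A_nt = 42 mm²; R_n = min(0.6F_uA_nv, 0.6F_yA_gv) + U_bs·F_u·A_nt = 169.6 kN → 127 kN.
Block shear governs: 127 kN.

127 kN (block shear governs)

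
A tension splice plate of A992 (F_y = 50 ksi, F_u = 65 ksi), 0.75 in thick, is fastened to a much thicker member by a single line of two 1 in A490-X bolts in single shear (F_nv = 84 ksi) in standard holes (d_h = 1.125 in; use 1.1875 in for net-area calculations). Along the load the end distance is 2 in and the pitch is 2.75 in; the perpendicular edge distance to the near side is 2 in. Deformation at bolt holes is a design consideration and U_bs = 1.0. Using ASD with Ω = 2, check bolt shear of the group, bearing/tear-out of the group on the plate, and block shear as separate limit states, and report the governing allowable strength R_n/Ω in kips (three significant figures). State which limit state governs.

66 kips (bolt shear governs)

Bolt shear: A_b = π·1²/4 = 0.7854 in²; R_n = 84 × 0.7854 × 2 × 1 = 131.9 kips → 131.9 / 2 = 66 kips.
Bearing: edge l_c = 1.438, r_n = 84.09 kips; interior l_c = 1.625, r_n = 95.06 kips; R_n = 84.09 + 1·95.06 = 179.2 kips → 89.6 kips.
Block shear: A_gv = 3.562, A_nv = 2.227, A_nt = 1.055 in²; R_n = min(0.6F_uA_nv, 0.6F_yA_gv) + U_bs·F_u·A_nt = 155.4 kips → 77.7 kips.
Bolt shear governs: 66 kips.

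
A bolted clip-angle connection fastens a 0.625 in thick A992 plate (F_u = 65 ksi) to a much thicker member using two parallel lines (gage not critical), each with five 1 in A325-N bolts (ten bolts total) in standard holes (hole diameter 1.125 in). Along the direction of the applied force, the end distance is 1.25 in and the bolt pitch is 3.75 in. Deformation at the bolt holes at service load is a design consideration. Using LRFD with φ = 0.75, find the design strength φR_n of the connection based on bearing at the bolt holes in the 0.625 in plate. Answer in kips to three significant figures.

Per bolt r_n = 1.2 l_c t F_u ≤ 2.4 d t F_u; upper limit = 2.4 × 1 × 0.625 × 65 = 97.5 kips.
Edge bolt: l_c = 1.25 − 1.125/2 = 0.6875 in → 1.2 × 0.6875 × 0.625 × 65 = 33.52 → r_n = 33.52 kips.
Interior bolts: l_c = 3.75 − 1.125 = 2.625 in → 1.2 × 2.625 × 0.625 × 65 = 128 → r_n = 97.5 kips.
R_n = 2 × 33.52 + 8 × 97.5 = 847 kips.
Design strength φR_n = 0.75 × 847 = 635 kips.

635 kips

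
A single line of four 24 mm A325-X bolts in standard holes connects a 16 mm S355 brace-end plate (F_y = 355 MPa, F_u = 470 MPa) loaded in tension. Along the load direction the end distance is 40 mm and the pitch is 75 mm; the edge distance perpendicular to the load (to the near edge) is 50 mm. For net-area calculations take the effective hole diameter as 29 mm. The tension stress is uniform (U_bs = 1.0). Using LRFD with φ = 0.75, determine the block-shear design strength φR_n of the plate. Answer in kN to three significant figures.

Shear plane L_v = 40 + 3·75 = 265 mm; A_gv = 265 × 16 = 4240 mm².
A_nv = (265 − 3.5·29) × 16 = 2616 mm².
A_nt = (50 − 0.5·29) × 16 = 568 mm².
0.6 F_u A_nv = 737.7 kN; 0.6 F_y A_gv = 903.1 kN → shear rupture governs the shear term.
R_n = 737.7 + 1.0 × 470 × 568 / 1000 = 1005 kN.
Design strength φR_n = 0.75 × 1005 = 754 kN.

754 kN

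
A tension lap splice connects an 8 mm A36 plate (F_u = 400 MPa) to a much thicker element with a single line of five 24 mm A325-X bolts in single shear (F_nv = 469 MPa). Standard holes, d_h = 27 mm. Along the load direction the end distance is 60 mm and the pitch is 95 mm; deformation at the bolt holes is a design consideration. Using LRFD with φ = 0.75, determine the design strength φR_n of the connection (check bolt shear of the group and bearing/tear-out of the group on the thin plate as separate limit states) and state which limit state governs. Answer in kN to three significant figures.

687 kN (bearing governs)

Bolt shear: A_b = π·24²/4 = 452.4 mm²; R_n = 469 × 452.4 × 5 × 1 / 1000 = 1061 kN → 0.75 × 1061 = 796 kN.
Bearing (1.2 l_c t F_u ≤ 2.4 d t F_u): upper limit = 2.4·24·8·400 / 1000 = 184.3 kN.
  Edge l_c = 60 − 27/2 = 46.5 → r_n = 178.6 kN; interior l_c = 95 − 27 = 68 → r_n = 184.3 kN.
  R_n,bearing = 1·178.6 + 4·184.3 = 915.8 kN → 0.75 × 915.8 = 687 kN.
Bearing governs: 687 kN.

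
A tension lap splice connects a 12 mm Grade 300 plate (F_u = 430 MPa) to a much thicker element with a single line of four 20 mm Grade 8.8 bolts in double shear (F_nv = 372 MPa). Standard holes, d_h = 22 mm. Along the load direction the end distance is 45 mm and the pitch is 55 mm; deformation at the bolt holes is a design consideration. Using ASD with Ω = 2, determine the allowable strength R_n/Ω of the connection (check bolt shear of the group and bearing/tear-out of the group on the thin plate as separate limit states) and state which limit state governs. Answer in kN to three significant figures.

412 kN (bearing governs)

Bolt shear: A_b = π·20²/4 = 314.2 mm²; R_n = 372 × 314.2 × 4 × 2 / 1000 = 934.9 kN → 934.9 / 2 = 467 kN.
Bearing (1.2 l_c t F_u ≤ 2.4 d t F_u): upper limit = 2.4·20·12·430 / 1000 = 247.7 kN.
  Edge l_c = 45 − 22/2 = 34 → r_n = 210.5 kN; interior l_c = 55 − 22 = 33 → r_n = 204.3 kN.
  R_n,bearing = 1·210.5 + 3·204.3 = 823.5 kN → 823.5 / 2 = 412 kN.
Bearing governs: 412 kN.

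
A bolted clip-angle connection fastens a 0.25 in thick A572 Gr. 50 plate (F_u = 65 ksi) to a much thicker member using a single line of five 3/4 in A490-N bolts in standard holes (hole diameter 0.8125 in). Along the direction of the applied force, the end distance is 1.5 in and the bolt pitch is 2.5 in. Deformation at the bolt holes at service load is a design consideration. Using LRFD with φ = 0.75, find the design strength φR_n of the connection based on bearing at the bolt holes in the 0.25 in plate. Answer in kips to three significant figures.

Per bolt r_n = 1.2 l_c t F_u ≤ 2.4 d t F_u; upper limit = 2.4 × 0.75 × 0.25 × 65 = 29.25 kips.
Edge bolt: l_c = 1.5 − 0.8125/2 = 1.094 in → 1.2 × 1.094 × 0.25 × 65 = 21.33 → r_n = 21.33 kips.
Interior bolts: l_c = 2.5 − 0.8125 = 1.688 in → 1.2 × 1.688 × 0.25 × 65 = 32.91 → r_n = 29.25 kips.
R_n = 1 × 21.33 + 4 × 29.25 = 138.3 kips.
Design strength φR_n = 0.75 × 138.3 = 104 kips.

104 kips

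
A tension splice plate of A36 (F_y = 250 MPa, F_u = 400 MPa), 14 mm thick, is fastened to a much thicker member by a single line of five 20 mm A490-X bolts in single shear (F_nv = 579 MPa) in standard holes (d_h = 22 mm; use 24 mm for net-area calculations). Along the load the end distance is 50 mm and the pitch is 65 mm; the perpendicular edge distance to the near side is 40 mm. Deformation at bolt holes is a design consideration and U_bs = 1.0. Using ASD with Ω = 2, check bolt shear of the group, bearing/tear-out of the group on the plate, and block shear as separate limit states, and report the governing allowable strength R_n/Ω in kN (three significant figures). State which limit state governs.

404 kN (block shear governs)

Bolt shear: A_b = π·20²/4 = 314.2 mm²; R_n = 579 × 314.2 × 5 × 1 / 1000 = 909.5 kN → 909.5 / 2 = 455 kN.
Bearing: edge l_c = 39, r_n = 262.1 kN; interior l_c = 43, r_n = 268.8 kN; R_n = 262.1 + 4·268.8 = 1337 kN → 669 kN.
Block shear: A_gv = 4340, A_nv = 2828, A_nt = 392 mm²; R_n = min(0.6F_uA_nv, 0.6F_yA_gv) + U_bs·F_u·A_nt = 807.8 kN → 404 kN.
Block shear governs: 404 kN.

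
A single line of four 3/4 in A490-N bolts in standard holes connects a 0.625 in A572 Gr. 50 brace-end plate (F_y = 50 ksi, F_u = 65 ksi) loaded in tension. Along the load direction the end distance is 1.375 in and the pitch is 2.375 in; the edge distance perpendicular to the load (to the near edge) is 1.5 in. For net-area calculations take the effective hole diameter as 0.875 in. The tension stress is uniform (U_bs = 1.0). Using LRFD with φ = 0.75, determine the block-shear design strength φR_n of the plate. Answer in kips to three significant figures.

132 kips

Shear plane L_v = 1.375 + 3·2.375 = 8.5 in; A_gv = 8.5 × 0.625 = 5.312 in².
A_nv = (8.5 − 3.5·0.875) × 0.625 = 3.398 in².
A_nt = (1.5 − 0.5·0.875) × 0.625 = 0.6641 in².
0.6 F_u A_nv = 132.5 kips; 0.6 F_y A_gv = 159.4 kips → shear rupture governs the shear term.
R_n = 132.5 + 1.0 × 65 × 0.6641 = 175.7 kips.
Design strength φR_n = 0.75 × 175.7 = 132 kips.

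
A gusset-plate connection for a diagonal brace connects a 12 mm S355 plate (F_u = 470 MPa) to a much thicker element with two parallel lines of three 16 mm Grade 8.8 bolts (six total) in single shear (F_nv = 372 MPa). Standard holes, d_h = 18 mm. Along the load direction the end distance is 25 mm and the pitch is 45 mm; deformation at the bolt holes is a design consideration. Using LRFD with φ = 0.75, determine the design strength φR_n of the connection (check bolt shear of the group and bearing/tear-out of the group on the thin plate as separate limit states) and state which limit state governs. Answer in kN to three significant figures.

337 kN (bolt shear governs)

Bolt shear: A_b = π·16²/4 = 201.1 mm²; R_n = 372 × 201.1 × 6 × 1 / 1000 = 448.8 kN → 0.75 × 448.8 = 337 kN.
Bearing (1.2 l_c t F_u ≤ 2.4 d t F_u): upper limit = 2.4·16·12·470 / 1000 = 216.6 kN.
  Edge l_c = 25 − 18/2 = 16 → r_n = 108.3 kN; interior l_c = 45 − 18 = 27 → r_n = 182.7 kN.
  R_n,bearing = 2·108.3 + 4·182.7 = 947.5 kN → 0.75 × 947.5 = 711 kN.
Bolt shear governs: 337 kN.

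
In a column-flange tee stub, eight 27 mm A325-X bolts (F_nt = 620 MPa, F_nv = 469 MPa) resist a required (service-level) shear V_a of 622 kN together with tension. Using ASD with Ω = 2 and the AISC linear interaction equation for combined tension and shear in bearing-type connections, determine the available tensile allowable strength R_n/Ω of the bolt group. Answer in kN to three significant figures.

1020 kN

A_b = π·27²/4 = 572.6 mm²; f_rv = 622 × 1000 / (8 × 572.6) = 135.8 MPa.
F'_nt = 1.3 F_nt − (Ω F_nt / F_nv) f_rv = 1.3·620 − (2·620/469)·135.8 = 447 MPa, capped at F_nt → F'_nt = 447 MPa.
R_n = F'_nt · A_b · n = 447 × 572.6 × 8 / 1000 = 2047 kN.
Allowable strength R_n/Ω = 2047 / 2 = 1020 kN.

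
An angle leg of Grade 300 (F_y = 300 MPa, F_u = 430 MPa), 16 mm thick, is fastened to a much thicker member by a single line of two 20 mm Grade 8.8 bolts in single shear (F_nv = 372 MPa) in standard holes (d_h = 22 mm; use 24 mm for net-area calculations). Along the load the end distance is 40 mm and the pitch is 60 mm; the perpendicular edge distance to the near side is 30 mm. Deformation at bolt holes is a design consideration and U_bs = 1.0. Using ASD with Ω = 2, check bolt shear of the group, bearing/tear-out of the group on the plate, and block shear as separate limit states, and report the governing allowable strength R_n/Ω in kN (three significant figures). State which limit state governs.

Bolt shear: A_b = π·20²/4 = 314.2 mm²; R_n = 372 × 314.2 × 2 × 1 / 1000 = 233.7 kN → 233.7 / 2 = 117 kN.
Bearing: edge l_c = 29, r_n = 239.4 kN; interior l_c = 38, r_n = 313.7 kN; R_n = 239.4 + 1·313.7 = 553.2 kN → 277 kN.
Block shear: A_gv = 1600, A_nv = 1024, A_nt = 288 mm²; R_n = min(0.6F_uA_nv, 0.6F_yA_gv) + U_bs·F_u·A_nt = 388 kN → 194 kN.
Bolt shear governs: 117 kN.

117 kN (bolt shear governs)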